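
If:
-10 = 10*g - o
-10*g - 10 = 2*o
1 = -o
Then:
No Solution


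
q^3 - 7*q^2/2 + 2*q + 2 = (q - 2)^2*(q + 1/2)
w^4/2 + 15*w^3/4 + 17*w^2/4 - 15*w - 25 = (w/2 + 1)*(w - 2)*(w + 5/2)*(w + 5)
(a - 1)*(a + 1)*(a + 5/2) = a^3 + 5*a^2/2 - a - 5/2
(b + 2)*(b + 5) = b^2 + 7*b + 10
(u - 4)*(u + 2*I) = u^2 - 4*u + 2*I*u - 8*I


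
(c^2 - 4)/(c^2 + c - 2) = (c - 2)/(c - 1)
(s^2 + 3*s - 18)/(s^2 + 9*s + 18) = (s - 3)/(s + 3)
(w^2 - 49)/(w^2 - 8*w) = (w^2 - 49)/(w*(w - 8))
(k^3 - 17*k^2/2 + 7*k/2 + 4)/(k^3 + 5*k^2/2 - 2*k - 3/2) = (k - 8)/(k + 3)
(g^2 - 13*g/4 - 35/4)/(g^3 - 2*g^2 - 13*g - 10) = (g + 7/4)/(g^2 + 3*g + 2)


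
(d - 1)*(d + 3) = d^2 + 2*d - 3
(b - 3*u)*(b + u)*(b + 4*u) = b^3 + 2*b^2*u - 11*b*u^2 - 12*u^3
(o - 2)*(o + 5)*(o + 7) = o^3 + 10*o^2 + 11*o - 70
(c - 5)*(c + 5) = c^2 - 25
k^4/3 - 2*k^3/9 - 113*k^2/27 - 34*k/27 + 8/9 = (k/3 + 1)*(k - 4)*(k - 1/3)*(k + 2/3)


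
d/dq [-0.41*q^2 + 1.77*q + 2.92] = 1.77 - 0.82*q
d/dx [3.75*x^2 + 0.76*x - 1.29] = 7.5*x + 0.76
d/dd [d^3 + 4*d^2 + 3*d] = 3*d^2 + 8*d + 3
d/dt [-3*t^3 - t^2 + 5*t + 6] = -9*t^2 - 2*t + 5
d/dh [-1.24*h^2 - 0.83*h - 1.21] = -2.48*h - 0.83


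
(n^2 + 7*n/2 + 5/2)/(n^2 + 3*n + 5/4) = 2*(n + 1)/(2*n + 1)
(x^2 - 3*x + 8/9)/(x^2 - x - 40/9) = (3*x - 1)/(3*x + 5)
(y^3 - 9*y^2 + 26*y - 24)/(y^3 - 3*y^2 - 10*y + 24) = (y - 3)/(y + 3)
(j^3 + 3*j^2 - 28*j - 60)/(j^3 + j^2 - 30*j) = (j + 2)/j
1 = 1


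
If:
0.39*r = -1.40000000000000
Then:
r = -3.59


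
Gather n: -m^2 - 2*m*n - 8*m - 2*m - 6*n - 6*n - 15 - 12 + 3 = -m^2 - 10*m + n*(-2*m - 12) - 24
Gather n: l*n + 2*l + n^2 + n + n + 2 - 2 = 2*l + n^2 + n*(l + 2)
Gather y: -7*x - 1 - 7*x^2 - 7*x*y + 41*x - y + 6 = -7*x^2 + 34*x + y*(-7*x - 1) + 5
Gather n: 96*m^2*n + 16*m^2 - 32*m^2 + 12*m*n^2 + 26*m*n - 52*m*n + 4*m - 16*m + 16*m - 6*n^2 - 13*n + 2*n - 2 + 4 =-16*m^2 + 4*m + n^2*(12*m - 6) + n*(96*m^2 - 26*m - 11) + 2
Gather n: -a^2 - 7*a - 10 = -a^2 - 7*a - 10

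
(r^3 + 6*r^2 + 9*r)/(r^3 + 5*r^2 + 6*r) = (r + 3)/(r + 2)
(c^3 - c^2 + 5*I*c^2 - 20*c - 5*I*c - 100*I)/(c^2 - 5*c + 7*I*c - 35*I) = (c^2 + c*(4 + 5*I) + 20*I)/(c + 7*I)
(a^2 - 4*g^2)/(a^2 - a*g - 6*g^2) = (a - 2*g)/(a - 3*g)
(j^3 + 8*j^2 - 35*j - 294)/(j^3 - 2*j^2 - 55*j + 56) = (j^2 + j - 42)/(j^2 - 9*j + 8)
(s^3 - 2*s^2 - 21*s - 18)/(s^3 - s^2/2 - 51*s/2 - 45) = 2*(s + 1)/(2*s + 5)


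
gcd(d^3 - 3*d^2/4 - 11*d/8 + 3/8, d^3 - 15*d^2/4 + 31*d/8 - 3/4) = d^2 - 7*d/4 + 3/8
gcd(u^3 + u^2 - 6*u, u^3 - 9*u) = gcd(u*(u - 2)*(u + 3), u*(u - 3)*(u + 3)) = u^2 + 3*u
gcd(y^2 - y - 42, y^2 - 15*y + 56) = y - 7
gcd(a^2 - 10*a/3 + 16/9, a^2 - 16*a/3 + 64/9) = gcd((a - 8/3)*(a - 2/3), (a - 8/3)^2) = a - 8/3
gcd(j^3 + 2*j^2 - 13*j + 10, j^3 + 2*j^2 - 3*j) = j - 1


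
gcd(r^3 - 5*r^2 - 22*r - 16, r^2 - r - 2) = r + 1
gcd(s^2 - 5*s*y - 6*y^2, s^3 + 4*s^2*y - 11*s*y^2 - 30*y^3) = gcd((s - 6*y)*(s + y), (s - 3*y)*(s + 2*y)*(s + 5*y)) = 1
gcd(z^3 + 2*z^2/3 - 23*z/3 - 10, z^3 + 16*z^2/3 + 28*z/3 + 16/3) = z + 2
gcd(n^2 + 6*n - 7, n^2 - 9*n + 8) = n - 1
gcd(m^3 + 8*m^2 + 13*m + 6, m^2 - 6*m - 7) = m + 1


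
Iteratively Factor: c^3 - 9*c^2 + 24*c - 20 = (c - 2)*(c^2 - 7*c + 10) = (c - 5)*(c - 2)*(c - 2)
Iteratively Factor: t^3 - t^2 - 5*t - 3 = (t - 3)*(t^2 + 2*t + 1) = (t - 3)*(t + 1)*(t + 1)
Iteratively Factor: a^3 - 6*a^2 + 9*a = (a - 3)*(a^2 - 3*a) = a*(a - 3)*(a - 3)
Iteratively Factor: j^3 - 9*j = (j + 3)*(j^2 - 3*j) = (j - 3)*(j + 3)*(j)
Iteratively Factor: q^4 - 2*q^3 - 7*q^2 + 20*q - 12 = (q + 3)*(q^3 - 5*q^2 + 8*q - 4) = (q - 2)*(q + 3)*(q^2 - 3*q + 2) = (q - 2)*(q - 1)*(q + 3)*(q - 2)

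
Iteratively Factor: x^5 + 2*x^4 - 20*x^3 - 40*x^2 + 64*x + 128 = (x + 2)*(x^4 - 20*x^2 + 64) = (x + 2)^2*(x^3 - 2*x^2 - 16*x + 32) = (x + 2)^2*(x + 4)*(x^2 - 6*x + 8) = (x - 4)*(x + 2)^2*(x + 4)*(x - 2)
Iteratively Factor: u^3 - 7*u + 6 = (u - 2)*(u^2 + 2*u - 3) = (u - 2)*(u - 1)*(u + 3)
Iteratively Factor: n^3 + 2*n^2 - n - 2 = (n + 1)*(n^2 + n - 2) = (n + 1)*(n + 2)*(n - 1)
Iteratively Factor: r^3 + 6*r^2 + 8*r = (r + 4)*(r^2 + 2*r) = r*(r + 4)*(r + 2)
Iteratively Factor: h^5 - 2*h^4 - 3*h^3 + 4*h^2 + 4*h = (h + 1)*(h^4 - 3*h^3 + 4*h) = (h + 1)^2*(h^3 - 4*h^2 + 4*h) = h*(h + 1)^2*(h^2 - 4*h + 4) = h*(h - 2)*(h + 1)^2*(h - 2)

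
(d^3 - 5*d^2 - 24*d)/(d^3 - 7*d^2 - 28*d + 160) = d*(d + 3)/(d^2 + d - 20)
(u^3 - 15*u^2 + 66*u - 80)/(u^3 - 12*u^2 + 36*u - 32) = (u - 5)/(u - 2)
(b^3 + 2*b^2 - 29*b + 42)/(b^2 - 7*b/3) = 3*(b^3 + 2*b^2 - 29*b + 42)/(b*(3*b - 7))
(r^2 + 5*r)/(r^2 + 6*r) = (r + 5)/(r + 6)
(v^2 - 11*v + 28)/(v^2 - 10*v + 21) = (v - 4)/(v - 3)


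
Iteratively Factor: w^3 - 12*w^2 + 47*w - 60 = (w - 4)*(w^2 - 8*w + 15) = (w - 4)*(w - 3)*(w - 5)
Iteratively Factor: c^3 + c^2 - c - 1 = (c + 1)*(c^2 - 1) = (c + 1)^2*(c - 1)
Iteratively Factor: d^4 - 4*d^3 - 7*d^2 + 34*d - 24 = (d + 3)*(d^3 - 7*d^2 + 14*d - 8) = (d - 4)*(d + 3)*(d^2 - 3*d + 2) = (d - 4)*(d - 2)*(d + 3)*(d - 1)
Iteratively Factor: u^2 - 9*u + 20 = (u - 5)*(u - 4)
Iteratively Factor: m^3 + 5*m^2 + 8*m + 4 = (m + 1)*(m^2 + 4*m + 4) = (m + 1)*(m + 2)*(m + 2)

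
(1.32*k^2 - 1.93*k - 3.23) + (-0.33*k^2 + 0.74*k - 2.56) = 0.99*k^2 - 1.19*k - 5.79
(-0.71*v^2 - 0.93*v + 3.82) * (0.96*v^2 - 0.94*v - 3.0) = -0.6816*v^4 - 0.2254*v^3 + 6.6714*v^2 - 0.8008*v - 11.46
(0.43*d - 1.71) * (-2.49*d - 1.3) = -1.0707*d^2 + 3.6989*d + 2.223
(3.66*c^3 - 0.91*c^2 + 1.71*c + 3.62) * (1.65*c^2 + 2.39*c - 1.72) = 6.039*c^5 + 7.2459*c^4 - 5.6486*c^3 + 11.6251*c^2 + 5.7106*c - 6.2264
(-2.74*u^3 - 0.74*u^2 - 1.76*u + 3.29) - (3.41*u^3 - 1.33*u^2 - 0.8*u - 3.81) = -6.15*u^3 + 0.59*u^2 - 0.96*u + 7.1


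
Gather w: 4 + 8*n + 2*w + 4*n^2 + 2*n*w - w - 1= 4*n^2 + 8*n + w*(2*n + 1) + 3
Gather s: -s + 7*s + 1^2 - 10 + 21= 6*s + 12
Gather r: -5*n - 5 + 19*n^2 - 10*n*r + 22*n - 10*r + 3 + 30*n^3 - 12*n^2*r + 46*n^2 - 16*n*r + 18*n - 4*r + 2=30*n^3 + 65*n^2 + 35*n + r*(-12*n^2 - 26*n - 14)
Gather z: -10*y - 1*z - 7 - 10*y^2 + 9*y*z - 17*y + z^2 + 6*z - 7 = -10*y^2 - 27*y + z^2 + z*(9*y + 5) - 14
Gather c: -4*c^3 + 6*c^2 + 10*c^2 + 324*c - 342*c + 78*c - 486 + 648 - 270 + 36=-4*c^3 + 16*c^2 + 60*c - 72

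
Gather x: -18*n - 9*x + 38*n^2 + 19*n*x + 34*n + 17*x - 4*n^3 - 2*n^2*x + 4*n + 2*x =-4*n^3 + 38*n^2 + 20*n + x*(-2*n^2 + 19*n + 10)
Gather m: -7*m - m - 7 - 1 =-8*m - 8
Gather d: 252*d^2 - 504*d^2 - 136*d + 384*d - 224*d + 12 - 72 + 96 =-252*d^2 + 24*d + 36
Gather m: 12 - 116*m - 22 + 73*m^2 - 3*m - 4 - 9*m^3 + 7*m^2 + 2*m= -9*m^3 + 80*m^2 - 117*m - 14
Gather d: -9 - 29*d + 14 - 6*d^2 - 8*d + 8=-6*d^2 - 37*d + 13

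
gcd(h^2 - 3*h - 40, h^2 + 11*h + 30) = h + 5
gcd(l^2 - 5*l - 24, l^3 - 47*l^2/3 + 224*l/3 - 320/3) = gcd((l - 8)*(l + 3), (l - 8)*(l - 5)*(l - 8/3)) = l - 8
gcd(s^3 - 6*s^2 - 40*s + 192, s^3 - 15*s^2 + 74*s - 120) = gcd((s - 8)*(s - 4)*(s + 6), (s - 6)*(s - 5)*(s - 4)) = s - 4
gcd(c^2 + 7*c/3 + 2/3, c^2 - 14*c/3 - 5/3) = c + 1/3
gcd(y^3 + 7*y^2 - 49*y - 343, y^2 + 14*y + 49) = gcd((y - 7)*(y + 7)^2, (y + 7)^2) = y^2 + 14*y + 49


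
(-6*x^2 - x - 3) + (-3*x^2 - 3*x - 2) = -9*x^2 - 4*x - 5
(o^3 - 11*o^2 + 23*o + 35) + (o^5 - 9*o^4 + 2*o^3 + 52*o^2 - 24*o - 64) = o^5 - 9*o^4 + 3*o^3 + 41*o^2 - o - 29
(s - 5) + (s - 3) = 2*s - 8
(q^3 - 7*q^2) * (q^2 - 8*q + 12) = q^5 - 15*q^4 + 68*q^3 - 84*q^2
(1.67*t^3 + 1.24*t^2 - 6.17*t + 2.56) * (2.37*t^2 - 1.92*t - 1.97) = 3.9579*t^5 - 0.2676*t^4 - 20.2936*t^3 + 15.4708*t^2 + 7.2397*t - 5.0432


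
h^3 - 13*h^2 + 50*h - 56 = (h - 7)*(h - 4)*(h - 2)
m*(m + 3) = m^2 + 3*m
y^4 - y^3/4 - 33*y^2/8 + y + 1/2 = (y - 2)*(y - 1/2)*(y + 1/4)*(y + 2)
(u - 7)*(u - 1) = u^2 - 8*u + 7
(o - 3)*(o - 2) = o^2 - 5*o + 6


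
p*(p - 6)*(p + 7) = p^3 + p^2 - 42*p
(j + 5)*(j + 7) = j^2 + 12*j + 35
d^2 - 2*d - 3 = (d - 3)*(d + 1)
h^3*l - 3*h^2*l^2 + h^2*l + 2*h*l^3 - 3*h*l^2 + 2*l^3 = (h - 2*l)*(h - l)*(h*l + l)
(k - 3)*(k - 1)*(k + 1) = k^3 - 3*k^2 - k + 3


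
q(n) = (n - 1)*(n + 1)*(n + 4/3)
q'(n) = (n - 1)*(n + 1) + (n - 1)*(n + 4/3) + (n + 1)*(n + 4/3)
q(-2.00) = -2.00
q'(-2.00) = 5.67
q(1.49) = 3.44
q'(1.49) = 9.63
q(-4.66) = -68.91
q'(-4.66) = 51.72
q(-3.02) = -13.70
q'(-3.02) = 18.31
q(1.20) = 1.11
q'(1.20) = 6.52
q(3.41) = 50.41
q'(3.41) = 42.98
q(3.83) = 70.58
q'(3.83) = 53.22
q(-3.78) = -32.51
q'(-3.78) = 31.79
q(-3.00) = -13.33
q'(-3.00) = 18.00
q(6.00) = 256.67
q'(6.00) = 123.00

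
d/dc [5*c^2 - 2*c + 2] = 10*c - 2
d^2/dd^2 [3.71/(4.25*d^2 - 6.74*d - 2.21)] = (134.02375*d^2 - 212.5459*d - 3.71*(8.5*d - 6.74)*(17.0*d - 13.48) - 69.69235)/(-4.25*d^2 + 6.74*d + 2.21)^3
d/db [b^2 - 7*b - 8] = 2*b - 7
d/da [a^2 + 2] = 2*a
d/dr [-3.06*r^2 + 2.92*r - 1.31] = 2.92 - 6.12*r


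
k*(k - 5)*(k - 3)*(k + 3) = k^4 - 5*k^3 - 9*k^2 + 45*k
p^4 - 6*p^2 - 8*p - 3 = (p - 3)*(p + 1)^3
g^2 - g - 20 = (g - 5)*(g + 4)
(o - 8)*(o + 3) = o^2 - 5*o - 24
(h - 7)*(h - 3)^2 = h^3 - 13*h^2 + 51*h - 63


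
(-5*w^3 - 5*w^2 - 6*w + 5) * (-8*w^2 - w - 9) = 40*w^5 + 45*w^4 + 98*w^3 + 11*w^2 + 49*w - 45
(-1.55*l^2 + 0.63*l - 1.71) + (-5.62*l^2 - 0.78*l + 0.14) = -7.17*l^2 - 0.15*l - 1.57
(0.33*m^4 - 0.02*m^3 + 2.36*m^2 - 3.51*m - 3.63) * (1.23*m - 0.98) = 0.4059*m^5 - 0.348*m^4 + 2.9224*m^3 - 6.6301*m^2 - 1.0251*m + 3.5574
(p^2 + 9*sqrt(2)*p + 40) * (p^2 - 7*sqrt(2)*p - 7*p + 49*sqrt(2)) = p^4 - 7*p^3 + 2*sqrt(2)*p^3 - 86*p^2 - 14*sqrt(2)*p^2 - 280*sqrt(2)*p + 602*p + 1960*sqrt(2)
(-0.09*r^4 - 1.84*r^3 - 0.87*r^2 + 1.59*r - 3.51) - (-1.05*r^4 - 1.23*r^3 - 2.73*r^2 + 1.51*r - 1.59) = 0.96*r^4 - 0.61*r^3 + 1.86*r^2 + 0.0800000000000001*r - 1.92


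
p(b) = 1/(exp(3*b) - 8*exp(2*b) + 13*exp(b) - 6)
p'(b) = (-3*exp(3*b) + 16*exp(2*b) - 13*exp(b))/(exp(3*b) - 8*exp(2*b) + 13*exp(b) - 6)^2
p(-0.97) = -0.46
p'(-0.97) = -0.59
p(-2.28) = -0.21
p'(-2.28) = -0.05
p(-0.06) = -58.29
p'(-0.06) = -1896.28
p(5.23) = 0.00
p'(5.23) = -0.00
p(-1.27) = -0.34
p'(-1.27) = -0.28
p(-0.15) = -10.03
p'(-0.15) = -125.62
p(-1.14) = -0.38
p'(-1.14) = -0.38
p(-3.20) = -0.18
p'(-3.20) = -0.02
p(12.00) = 0.00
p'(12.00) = 0.00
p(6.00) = 0.00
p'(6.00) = 0.00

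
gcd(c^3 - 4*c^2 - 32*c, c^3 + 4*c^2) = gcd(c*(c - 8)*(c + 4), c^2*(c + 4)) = c^2 + 4*c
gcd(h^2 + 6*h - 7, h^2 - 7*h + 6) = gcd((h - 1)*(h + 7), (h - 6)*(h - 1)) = h - 1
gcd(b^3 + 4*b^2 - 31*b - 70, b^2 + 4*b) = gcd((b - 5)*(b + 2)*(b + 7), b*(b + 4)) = 1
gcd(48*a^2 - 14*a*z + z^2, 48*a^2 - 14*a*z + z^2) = 48*a^2 - 14*a*z + z^2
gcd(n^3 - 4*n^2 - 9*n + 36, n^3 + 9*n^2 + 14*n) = 1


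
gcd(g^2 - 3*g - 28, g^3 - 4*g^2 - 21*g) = g - 7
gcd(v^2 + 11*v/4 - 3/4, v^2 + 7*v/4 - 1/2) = v - 1/4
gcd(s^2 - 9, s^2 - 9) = s^2 - 9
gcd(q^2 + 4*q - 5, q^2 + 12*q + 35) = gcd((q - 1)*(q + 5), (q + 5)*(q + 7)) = q + 5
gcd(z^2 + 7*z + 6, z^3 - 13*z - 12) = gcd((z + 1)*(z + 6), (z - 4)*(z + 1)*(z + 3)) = z + 1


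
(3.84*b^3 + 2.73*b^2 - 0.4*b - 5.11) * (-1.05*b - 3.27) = -4.032*b^4 - 15.4233*b^3 - 8.5071*b^2 + 6.6735*b + 16.7097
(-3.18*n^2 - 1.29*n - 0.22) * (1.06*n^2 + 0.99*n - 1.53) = -3.3708*n^4 - 4.5156*n^3 + 3.3551*n^2 + 1.7559*n + 0.3366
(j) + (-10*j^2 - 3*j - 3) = -10*j^2 - 2*j - 3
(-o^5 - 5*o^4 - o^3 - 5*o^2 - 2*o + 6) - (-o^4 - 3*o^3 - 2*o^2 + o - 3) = -o^5 - 4*o^4 + 2*o^3 - 3*o^2 - 3*o + 9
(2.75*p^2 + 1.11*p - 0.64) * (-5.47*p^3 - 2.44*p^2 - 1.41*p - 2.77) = -15.0425*p^5 - 12.7817*p^4 - 3.0851*p^3 - 7.621*p^2 - 2.1723*p + 1.7728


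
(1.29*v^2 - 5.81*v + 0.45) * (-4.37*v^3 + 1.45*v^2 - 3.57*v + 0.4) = -5.6373*v^5 + 27.2602*v^4 - 14.9963*v^3 + 21.9102*v^2 - 3.9305*v + 0.18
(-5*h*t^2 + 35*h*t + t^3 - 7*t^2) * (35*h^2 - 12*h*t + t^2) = -175*h^3*t^2 + 1225*h^3*t + 95*h^2*t^3 - 665*h^2*t^2 - 17*h*t^4 + 119*h*t^3 + t^5 - 7*t^4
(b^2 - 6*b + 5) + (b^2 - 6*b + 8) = 2*b^2 - 12*b + 13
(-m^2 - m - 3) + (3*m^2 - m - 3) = 2*m^2 - 2*m - 6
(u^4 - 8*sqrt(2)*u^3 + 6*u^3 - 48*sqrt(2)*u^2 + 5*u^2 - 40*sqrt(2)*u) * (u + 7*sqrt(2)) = u^5 - sqrt(2)*u^4 + 6*u^4 - 107*u^3 - 6*sqrt(2)*u^3 - 672*u^2 - 5*sqrt(2)*u^2 - 560*u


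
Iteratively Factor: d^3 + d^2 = (d + 1)*(d^2) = d*(d + 1)*(d)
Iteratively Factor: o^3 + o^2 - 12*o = (o + 4)*(o^2 - 3*o) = o*(o + 4)*(o - 3)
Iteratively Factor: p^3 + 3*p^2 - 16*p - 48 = (p + 3)*(p^2 - 16) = (p + 3)*(p + 4)*(p - 4)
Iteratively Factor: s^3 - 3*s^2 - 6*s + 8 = (s - 1)*(s^2 - 2*s - 8) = (s - 4)*(s - 1)*(s + 2)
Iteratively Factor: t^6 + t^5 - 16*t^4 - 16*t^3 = (t)*(t^5 + t^4 - 16*t^3 - 16*t^2) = t^2*(t^4 + t^3 - 16*t^2 - 16*t) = t^3*(t^3 + t^2 - 16*t - 16) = t^3*(t - 4)*(t^2 + 5*t + 4) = t^3*(t - 4)*(t + 1)*(t + 4)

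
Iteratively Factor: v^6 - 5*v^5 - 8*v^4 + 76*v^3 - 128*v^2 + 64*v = (v - 2)*(v^5 - 3*v^4 - 14*v^3 + 48*v^2 - 32*v) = (v - 2)^2*(v^4 - v^3 - 16*v^2 + 16*v) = (v - 4)*(v - 2)^2*(v^3 + 3*v^2 - 4*v) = v*(v - 4)*(v - 2)^2*(v^2 + 3*v - 4) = v*(v - 4)*(v - 2)^2*(v + 4)*(v - 1)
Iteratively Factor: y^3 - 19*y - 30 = (y + 2)*(y^2 - 2*y - 15) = (y - 5)*(y + 2)*(y + 3)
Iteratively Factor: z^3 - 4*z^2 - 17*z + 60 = (z + 4)*(z^2 - 8*z + 15) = (z - 3)*(z + 4)*(z - 5)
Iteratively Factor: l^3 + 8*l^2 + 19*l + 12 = (l + 3)*(l^2 + 5*l + 4) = (l + 3)*(l + 4)*(l + 1)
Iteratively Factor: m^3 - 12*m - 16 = (m + 2)*(m^2 - 2*m - 8) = (m - 4)*(m + 2)*(m + 2)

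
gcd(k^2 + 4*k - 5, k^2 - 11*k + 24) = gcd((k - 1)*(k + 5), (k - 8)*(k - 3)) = 1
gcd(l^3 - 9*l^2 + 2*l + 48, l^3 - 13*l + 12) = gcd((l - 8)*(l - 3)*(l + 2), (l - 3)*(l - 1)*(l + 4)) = l - 3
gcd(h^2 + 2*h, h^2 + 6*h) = h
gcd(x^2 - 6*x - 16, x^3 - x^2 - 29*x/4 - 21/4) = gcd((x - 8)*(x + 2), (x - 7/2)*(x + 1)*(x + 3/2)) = 1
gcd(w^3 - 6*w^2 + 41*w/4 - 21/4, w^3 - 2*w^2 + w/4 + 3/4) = w^2 - 5*w/2 + 3/2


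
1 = 1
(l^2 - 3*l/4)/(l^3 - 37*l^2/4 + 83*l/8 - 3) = 2*l/(2*l^2 - 17*l + 8)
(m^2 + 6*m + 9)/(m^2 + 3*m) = (m + 3)/m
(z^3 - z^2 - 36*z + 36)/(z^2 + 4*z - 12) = (z^2 - 7*z + 6)/(z - 2)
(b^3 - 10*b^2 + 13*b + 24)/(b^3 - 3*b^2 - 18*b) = (-b^3 + 10*b^2 - 13*b - 24)/(b*(-b^2 + 3*b + 18))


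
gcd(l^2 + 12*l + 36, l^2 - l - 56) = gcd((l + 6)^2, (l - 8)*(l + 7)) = 1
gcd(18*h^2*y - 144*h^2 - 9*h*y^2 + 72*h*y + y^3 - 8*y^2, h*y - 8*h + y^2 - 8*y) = y - 8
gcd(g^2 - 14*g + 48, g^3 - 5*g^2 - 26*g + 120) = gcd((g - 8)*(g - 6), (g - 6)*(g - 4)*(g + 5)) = g - 6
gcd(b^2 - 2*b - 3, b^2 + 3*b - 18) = b - 3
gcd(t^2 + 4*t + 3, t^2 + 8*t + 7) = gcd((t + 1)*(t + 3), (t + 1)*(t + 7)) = t + 1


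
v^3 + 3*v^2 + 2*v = v*(v + 1)*(v + 2)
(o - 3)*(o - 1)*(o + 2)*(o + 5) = o^4 + 3*o^3 - 15*o^2 - 19*o + 30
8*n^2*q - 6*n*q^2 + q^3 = q*(-4*n + q)*(-2*n + q)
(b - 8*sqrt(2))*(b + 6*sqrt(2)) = b^2 - 2*sqrt(2)*b - 96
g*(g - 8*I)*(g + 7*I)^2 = g^4 + 6*I*g^3 + 63*g^2 + 392*I*g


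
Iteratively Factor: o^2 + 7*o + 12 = (o + 3)*(o + 4)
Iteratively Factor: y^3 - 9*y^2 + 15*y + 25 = (y - 5)*(y^2 - 4*y - 5) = (y - 5)*(y + 1)*(y - 5)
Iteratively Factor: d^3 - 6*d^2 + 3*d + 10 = (d - 5)*(d^2 - d - 2) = (d - 5)*(d + 1)*(d - 2)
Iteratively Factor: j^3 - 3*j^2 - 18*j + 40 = (j - 2)*(j^2 - j - 20) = (j - 5)*(j - 2)*(j + 4)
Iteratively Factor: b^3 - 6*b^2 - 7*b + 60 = (b - 5)*(b^2 - b - 12) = (b - 5)*(b + 3)*(b - 4)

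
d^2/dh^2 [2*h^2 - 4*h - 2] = 4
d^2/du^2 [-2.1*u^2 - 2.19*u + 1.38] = -4.20000000000000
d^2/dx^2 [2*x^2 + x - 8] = 4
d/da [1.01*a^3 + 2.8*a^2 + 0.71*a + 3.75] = 3.03*a^2 + 5.6*a + 0.71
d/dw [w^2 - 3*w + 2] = 2*w - 3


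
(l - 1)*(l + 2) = l^2 + l - 2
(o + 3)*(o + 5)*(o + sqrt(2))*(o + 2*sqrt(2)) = o^4 + 3*sqrt(2)*o^3 + 8*o^3 + 19*o^2 + 24*sqrt(2)*o^2 + 32*o + 45*sqrt(2)*o + 60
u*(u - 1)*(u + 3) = u^3 + 2*u^2 - 3*u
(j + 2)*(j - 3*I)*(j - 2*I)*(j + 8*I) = j^4 + 2*j^3 + 3*I*j^3 + 34*j^2 + 6*I*j^2 + 68*j - 48*I*j - 96*I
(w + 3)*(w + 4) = w^2 + 7*w + 12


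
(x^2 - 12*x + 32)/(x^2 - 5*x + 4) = (x - 8)/(x - 1)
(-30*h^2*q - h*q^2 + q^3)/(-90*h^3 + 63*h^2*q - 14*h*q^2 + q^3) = q*(5*h + q)/(15*h^2 - 8*h*q + q^2)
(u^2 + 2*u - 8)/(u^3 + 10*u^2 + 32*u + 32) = (u - 2)/(u^2 + 6*u + 8)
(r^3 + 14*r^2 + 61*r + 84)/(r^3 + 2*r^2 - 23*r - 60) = (r + 7)/(r - 5)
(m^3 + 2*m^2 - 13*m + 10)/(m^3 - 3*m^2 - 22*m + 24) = (m^2 + 3*m - 10)/(m^2 - 2*m - 24)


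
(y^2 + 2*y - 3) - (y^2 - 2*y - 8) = 4*y + 5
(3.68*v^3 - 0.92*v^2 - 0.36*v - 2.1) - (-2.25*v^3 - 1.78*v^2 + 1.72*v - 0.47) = 5.93*v^3 + 0.86*v^2 - 2.08*v - 1.63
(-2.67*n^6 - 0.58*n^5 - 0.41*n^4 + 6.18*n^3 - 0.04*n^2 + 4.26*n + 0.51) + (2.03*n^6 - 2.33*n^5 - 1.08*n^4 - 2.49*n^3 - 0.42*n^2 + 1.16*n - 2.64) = -0.64*n^6 - 2.91*n^5 - 1.49*n^4 + 3.69*n^3 - 0.46*n^2 + 5.42*n - 2.13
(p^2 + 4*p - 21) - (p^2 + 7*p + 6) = -3*p - 27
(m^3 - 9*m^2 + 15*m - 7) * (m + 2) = m^4 - 7*m^3 - 3*m^2 + 23*m - 14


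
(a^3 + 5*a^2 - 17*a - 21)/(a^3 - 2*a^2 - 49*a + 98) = (a^2 - 2*a - 3)/(a^2 - 9*a + 14)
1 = 1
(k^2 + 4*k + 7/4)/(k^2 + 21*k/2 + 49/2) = (k + 1/2)/(k + 7)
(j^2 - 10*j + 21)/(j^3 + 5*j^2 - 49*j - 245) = (j - 3)/(j^2 + 12*j + 35)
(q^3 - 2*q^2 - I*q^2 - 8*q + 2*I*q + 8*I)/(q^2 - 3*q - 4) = (q^2 + q*(2 - I) - 2*I)/(q + 1)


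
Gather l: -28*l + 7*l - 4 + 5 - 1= -21*l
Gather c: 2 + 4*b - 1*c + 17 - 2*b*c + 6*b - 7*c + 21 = 10*b + c*(-2*b - 8) + 40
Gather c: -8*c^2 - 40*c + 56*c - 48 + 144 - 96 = -8*c^2 + 16*c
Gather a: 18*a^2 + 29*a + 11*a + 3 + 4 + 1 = 18*a^2 + 40*a + 8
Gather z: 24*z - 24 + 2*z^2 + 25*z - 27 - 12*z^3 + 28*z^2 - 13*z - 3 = -12*z^3 + 30*z^2 + 36*z - 54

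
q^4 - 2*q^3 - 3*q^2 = q^2*(q - 3)*(q + 1)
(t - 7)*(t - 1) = t^2 - 8*t + 7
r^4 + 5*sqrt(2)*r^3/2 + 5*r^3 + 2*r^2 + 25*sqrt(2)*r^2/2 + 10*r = r*(r + 5)*(r + sqrt(2)/2)*(r + 2*sqrt(2))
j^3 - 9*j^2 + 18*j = j*(j - 6)*(j - 3)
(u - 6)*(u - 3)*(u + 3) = u^3 - 6*u^2 - 9*u + 54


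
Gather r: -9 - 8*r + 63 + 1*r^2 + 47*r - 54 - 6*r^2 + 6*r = -5*r^2 + 45*r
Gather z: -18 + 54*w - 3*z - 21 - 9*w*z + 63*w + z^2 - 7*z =117*w + z^2 + z*(-9*w - 10) - 39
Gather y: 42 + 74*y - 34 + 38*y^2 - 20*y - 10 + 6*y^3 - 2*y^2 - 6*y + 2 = 6*y^3 + 36*y^2 + 48*y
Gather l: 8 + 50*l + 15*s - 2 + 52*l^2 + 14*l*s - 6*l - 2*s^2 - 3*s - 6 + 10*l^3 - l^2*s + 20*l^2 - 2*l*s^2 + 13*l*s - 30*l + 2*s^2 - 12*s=10*l^3 + l^2*(72 - s) + l*(-2*s^2 + 27*s + 14)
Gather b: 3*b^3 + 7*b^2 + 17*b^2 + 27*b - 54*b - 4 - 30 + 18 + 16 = 3*b^3 + 24*b^2 - 27*b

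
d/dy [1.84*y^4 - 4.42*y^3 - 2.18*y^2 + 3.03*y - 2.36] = 7.36*y^3 - 13.26*y^2 - 4.36*y + 3.03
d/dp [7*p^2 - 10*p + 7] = 14*p - 10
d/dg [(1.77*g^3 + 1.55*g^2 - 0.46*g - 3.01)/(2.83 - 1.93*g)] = (-6.8322*g^3 + 12.0358*g^2 + 8.773*g - 7.1111)/(3.7249*g^2 - 10.9238*g + 8.0089)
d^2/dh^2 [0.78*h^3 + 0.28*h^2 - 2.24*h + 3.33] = 4.68*h + 0.56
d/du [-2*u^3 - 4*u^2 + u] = -6*u^2 - 8*u + 1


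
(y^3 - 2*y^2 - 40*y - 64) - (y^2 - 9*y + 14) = y^3 - 3*y^2 - 31*y - 78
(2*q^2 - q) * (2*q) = 4*q^3 - 2*q^2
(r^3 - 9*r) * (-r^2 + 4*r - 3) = -r^5 + 4*r^4 + 6*r^3 - 36*r^2 + 27*r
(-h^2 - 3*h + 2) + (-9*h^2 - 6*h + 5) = -10*h^2 - 9*h + 7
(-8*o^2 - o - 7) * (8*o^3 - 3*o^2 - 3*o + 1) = -64*o^5 + 16*o^4 - 29*o^3 + 16*o^2 + 20*o - 7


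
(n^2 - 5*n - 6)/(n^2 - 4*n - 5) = (n - 6)/(n - 5)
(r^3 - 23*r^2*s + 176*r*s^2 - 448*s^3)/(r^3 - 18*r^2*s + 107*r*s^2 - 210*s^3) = (r^2 - 16*r*s + 64*s^2)/(r^2 - 11*r*s + 30*s^2)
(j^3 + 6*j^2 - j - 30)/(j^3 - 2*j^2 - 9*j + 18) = (j + 5)/(j - 3)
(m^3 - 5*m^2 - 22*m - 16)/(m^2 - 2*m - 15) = (-m^3 + 5*m^2 + 22*m + 16)/(-m^2 + 2*m + 15)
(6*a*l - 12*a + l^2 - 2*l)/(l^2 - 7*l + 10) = (6*a + l)/(l - 5)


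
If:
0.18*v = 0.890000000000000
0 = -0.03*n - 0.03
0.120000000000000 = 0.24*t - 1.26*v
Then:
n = -1.00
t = 26.46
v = 4.94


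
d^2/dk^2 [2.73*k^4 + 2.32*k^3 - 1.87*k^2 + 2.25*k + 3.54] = 32.76*k^2 + 13.92*k - 3.74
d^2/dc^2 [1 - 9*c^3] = -54*c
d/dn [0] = 0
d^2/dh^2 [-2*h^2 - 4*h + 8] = -4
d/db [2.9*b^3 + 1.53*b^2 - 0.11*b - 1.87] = 8.7*b^2 + 3.06*b - 0.11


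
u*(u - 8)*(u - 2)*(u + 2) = u^4 - 8*u^3 - 4*u^2 + 32*u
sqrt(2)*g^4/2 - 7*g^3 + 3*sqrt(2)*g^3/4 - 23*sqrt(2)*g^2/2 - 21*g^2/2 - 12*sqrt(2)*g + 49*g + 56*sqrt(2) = (g - 2)*(g + 7/2)*(g - 8*sqrt(2))*(sqrt(2)*g/2 + 1)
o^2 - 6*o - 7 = (o - 7)*(o + 1)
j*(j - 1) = j^2 - j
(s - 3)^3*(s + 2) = s^4 - 7*s^3 + 9*s^2 + 27*s - 54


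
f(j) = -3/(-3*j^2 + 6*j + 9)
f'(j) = -3*(6*j - 6)/(-3*j^2 + 6*j + 9)^2 = 2*(1 - j)/(-j^2 + 2*j + 3)^2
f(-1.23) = 1.03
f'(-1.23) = 4.71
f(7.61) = 0.03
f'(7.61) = -0.01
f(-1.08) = 3.06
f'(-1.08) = 39.05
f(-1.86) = 0.24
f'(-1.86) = 0.33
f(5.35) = 0.07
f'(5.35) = -0.04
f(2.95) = -5.06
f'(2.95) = -99.98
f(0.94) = -0.25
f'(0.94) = 0.01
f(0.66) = -0.26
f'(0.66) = 0.05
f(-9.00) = 0.01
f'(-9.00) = 0.00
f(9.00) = 0.02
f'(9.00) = 0.00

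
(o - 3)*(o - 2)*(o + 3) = o^3 - 2*o^2 - 9*o + 18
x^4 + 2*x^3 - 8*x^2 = x^2*(x - 2)*(x + 4)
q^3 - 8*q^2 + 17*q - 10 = (q - 5)*(q - 2)*(q - 1)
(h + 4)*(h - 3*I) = h^2 + 4*h - 3*I*h - 12*I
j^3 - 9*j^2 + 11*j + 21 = (j - 7)*(j - 3)*(j + 1)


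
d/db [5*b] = 5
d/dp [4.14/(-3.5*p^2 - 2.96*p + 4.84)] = (28.98*p + 12.2544)/(3.5*p^2 + 2.96*p - 4.84)^2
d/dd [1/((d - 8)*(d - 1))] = (9 - 2*d)/(d^4 - 18*d^3 + 97*d^2 - 144*d + 64)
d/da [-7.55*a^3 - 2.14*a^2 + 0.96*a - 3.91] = -22.65*a^2 - 4.28*a + 0.96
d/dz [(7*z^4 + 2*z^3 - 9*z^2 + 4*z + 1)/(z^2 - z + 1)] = (14*z^5 - 19*z^4 + 24*z^3 + 11*z^2 - 20*z + 5)/(z^4 - 2*z^3 + 3*z^2 - 2*z + 1)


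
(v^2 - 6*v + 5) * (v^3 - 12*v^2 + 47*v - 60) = v^5 - 18*v^4 + 124*v^3 - 402*v^2 + 595*v - 300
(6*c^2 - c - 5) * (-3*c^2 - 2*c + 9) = -18*c^4 - 9*c^3 + 71*c^2 + c - 45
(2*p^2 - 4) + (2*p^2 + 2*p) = 4*p^2 + 2*p - 4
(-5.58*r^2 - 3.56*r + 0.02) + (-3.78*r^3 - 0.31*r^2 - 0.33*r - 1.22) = -3.78*r^3 - 5.89*r^2 - 3.89*r - 1.2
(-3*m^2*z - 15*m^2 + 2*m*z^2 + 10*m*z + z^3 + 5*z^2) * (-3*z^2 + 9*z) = 9*m^2*z^3 + 18*m^2*z^2 - 135*m^2*z - 6*m*z^4 - 12*m*z^3 + 90*m*z^2 - 3*z^5 - 6*z^4 + 45*z^3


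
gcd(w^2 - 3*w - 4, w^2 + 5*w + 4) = w + 1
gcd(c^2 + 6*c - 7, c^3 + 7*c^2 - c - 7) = c^2 + 6*c - 7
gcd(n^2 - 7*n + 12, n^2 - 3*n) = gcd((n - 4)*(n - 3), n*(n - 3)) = n - 3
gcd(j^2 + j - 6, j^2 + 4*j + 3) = j + 3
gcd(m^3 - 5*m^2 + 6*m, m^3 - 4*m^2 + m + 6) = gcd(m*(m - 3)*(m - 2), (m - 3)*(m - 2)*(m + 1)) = m^2 - 5*m + 6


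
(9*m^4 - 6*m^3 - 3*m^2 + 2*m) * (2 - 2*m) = -18*m^5 + 30*m^4 - 6*m^3 - 10*m^2 + 4*m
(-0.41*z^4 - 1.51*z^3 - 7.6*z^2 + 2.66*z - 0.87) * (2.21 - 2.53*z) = 1.0373*z^5 + 2.9142*z^4 + 15.8909*z^3 - 23.5258*z^2 + 8.0797*z - 1.9227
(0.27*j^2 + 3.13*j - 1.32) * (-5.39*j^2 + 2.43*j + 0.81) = -1.4553*j^4 - 16.2146*j^3 + 14.9394*j^2 - 0.6723*j - 1.0692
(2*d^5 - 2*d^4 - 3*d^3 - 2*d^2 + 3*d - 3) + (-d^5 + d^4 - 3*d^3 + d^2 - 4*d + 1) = d^5 - d^4 - 6*d^3 - d^2 - d - 2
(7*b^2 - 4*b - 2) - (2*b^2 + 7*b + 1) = 5*b^2 - 11*b - 3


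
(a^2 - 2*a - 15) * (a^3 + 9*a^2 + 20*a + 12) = a^5 + 7*a^4 - 13*a^3 - 163*a^2 - 324*a - 180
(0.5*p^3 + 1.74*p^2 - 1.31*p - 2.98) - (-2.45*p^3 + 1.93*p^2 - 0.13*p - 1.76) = 2.95*p^3 - 0.19*p^2 - 1.18*p - 1.22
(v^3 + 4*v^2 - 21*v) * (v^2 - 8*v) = v^5 - 4*v^4 - 53*v^3 + 168*v^2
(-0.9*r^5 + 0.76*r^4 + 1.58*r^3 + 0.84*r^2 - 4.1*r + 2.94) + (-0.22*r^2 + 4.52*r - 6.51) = -0.9*r^5 + 0.76*r^4 + 1.58*r^3 + 0.62*r^2 + 0.42*r - 3.57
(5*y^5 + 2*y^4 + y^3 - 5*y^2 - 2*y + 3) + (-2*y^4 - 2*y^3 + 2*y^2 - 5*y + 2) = 5*y^5 - y^3 - 3*y^2 - 7*y + 5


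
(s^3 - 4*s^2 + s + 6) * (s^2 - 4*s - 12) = s^5 - 8*s^4 + 5*s^3 + 50*s^2 - 36*s - 72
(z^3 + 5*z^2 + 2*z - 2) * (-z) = -z^4 - 5*z^3 - 2*z^2 + 2*z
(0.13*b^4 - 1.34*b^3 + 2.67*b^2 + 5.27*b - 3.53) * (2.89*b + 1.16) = 0.3757*b^5 - 3.7218*b^4 + 6.1619*b^3 + 18.3275*b^2 - 4.0885*b - 4.0948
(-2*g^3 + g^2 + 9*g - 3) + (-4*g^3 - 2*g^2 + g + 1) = -6*g^3 - g^2 + 10*g - 2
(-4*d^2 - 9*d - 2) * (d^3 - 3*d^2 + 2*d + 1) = -4*d^5 + 3*d^4 + 17*d^3 - 16*d^2 - 13*d - 2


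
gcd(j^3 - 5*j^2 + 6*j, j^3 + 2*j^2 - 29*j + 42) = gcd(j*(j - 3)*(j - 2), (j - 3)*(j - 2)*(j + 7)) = j^2 - 5*j + 6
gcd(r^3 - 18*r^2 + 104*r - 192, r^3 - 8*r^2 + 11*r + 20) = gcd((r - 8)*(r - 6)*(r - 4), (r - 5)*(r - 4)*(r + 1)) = r - 4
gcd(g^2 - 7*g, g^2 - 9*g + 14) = g - 7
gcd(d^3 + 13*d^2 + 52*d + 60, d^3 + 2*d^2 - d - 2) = d + 2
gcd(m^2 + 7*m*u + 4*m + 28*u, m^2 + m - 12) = m + 4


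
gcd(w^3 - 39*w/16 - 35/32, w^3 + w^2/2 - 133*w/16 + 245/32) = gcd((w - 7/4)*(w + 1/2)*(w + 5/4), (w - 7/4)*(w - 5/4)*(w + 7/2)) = w - 7/4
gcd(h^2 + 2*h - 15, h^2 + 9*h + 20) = h + 5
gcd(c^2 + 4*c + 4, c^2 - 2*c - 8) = c + 2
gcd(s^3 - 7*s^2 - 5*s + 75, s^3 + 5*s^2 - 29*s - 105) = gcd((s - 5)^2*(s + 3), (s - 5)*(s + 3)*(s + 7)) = s^2 - 2*s - 15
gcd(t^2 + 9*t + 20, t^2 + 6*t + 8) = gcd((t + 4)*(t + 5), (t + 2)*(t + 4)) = t + 4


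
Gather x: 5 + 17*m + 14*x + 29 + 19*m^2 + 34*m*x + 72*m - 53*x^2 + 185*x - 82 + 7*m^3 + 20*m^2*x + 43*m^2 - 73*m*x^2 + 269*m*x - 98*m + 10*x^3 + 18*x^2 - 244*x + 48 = 7*m^3 + 62*m^2 - 9*m + 10*x^3 + x^2*(-73*m - 35) + x*(20*m^2 + 303*m - 45)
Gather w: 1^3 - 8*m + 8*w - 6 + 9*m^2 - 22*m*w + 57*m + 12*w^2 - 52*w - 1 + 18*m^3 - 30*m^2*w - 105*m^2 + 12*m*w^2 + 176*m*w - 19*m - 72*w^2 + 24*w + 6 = 18*m^3 - 96*m^2 + 30*m + w^2*(12*m - 60) + w*(-30*m^2 + 154*m - 20)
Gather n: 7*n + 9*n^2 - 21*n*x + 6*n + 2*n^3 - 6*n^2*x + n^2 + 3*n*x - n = 2*n^3 + n^2*(10 - 6*x) + n*(12 - 18*x)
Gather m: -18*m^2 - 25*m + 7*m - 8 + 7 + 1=-18*m^2 - 18*m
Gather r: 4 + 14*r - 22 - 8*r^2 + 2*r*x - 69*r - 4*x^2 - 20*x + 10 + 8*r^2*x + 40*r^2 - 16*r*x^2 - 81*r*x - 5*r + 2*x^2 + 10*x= r^2*(8*x + 32) + r*(-16*x^2 - 79*x - 60) - 2*x^2 - 10*x - 8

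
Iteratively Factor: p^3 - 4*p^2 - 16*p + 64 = (p - 4)*(p^2 - 16) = (p - 4)*(p + 4)*(p - 4)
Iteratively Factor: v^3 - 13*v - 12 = (v + 1)*(v^2 - v - 12) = (v - 4)*(v + 1)*(v + 3)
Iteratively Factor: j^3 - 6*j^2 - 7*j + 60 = (j - 4)*(j^2 - 2*j - 15) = (j - 4)*(j + 3)*(j - 5)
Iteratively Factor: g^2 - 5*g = (g - 5)*(g)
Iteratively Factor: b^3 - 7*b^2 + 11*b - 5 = (b - 5)*(b^2 - 2*b + 1) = (b - 5)*(b - 1)*(b - 1)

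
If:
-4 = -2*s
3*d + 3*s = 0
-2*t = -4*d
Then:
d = -2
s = 2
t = -4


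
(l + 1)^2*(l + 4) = l^3 + 6*l^2 + 9*l + 4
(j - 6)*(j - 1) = j^2 - 7*j + 6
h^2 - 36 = (h - 6)*(h + 6)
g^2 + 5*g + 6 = (g + 2)*(g + 3)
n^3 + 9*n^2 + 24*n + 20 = (n + 2)^2*(n + 5)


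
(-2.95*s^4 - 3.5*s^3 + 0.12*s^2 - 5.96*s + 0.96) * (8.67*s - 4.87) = -25.5765*s^5 - 15.9785*s^4 + 18.0854*s^3 - 52.2576*s^2 + 37.3484*s - 4.6752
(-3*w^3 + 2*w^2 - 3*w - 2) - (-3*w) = -3*w^3 + 2*w^2 - 2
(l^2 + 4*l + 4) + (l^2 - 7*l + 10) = 2*l^2 - 3*l + 14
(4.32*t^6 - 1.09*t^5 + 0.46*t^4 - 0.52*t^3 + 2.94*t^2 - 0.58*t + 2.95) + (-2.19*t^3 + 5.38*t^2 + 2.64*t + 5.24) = 4.32*t^6 - 1.09*t^5 + 0.46*t^4 - 2.71*t^3 + 8.32*t^2 + 2.06*t + 8.19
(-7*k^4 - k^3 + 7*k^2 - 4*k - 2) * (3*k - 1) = -21*k^5 + 4*k^4 + 22*k^3 - 19*k^2 - 2*k + 2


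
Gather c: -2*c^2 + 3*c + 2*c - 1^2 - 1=-2*c^2 + 5*c - 2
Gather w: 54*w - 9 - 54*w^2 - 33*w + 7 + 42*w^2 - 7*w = -12*w^2 + 14*w - 2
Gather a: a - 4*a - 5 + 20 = 15 - 3*a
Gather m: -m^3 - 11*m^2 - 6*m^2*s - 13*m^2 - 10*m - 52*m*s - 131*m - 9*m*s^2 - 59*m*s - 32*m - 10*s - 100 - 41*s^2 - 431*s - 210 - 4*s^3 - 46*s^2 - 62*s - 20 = -m^3 + m^2*(-6*s - 24) + m*(-9*s^2 - 111*s - 173) - 4*s^3 - 87*s^2 - 503*s - 330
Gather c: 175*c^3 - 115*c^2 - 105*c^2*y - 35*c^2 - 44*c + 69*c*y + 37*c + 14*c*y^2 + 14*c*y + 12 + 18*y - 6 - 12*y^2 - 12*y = 175*c^3 + c^2*(-105*y - 150) + c*(14*y^2 + 83*y - 7) - 12*y^2 + 6*y + 6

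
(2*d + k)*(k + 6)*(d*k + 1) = 2*d^2*k^2 + 12*d^2*k + d*k^3 + 6*d*k^2 + 2*d*k + 12*d + k^2 + 6*k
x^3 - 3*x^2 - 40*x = x*(x - 8)*(x + 5)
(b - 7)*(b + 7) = b^2 - 49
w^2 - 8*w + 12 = (w - 6)*(w - 2)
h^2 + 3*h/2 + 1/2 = (h + 1/2)*(h + 1)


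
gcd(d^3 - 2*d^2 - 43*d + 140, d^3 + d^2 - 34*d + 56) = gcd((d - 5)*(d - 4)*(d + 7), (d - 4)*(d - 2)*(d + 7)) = d^2 + 3*d - 28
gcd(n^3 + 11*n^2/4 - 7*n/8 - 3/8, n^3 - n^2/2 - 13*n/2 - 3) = 1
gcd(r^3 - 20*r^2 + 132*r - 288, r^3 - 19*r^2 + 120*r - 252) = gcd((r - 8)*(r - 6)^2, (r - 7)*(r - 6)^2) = r^2 - 12*r + 36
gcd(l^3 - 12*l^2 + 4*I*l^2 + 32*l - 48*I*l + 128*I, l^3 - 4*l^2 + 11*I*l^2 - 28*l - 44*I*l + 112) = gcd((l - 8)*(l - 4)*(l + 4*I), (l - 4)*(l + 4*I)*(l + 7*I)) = l^2 + l*(-4 + 4*I) - 16*I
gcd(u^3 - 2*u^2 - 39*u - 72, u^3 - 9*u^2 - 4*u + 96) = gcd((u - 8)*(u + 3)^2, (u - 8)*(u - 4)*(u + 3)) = u^2 - 5*u - 24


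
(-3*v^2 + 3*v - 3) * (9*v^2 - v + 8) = -27*v^4 + 30*v^3 - 54*v^2 + 27*v - 24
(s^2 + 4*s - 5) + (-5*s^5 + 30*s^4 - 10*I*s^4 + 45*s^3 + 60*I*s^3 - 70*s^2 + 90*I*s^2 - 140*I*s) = -5*s^5 + 30*s^4 - 10*I*s^4 + 45*s^3 + 60*I*s^3 - 69*s^2 + 90*I*s^2 + 4*s - 140*I*s - 5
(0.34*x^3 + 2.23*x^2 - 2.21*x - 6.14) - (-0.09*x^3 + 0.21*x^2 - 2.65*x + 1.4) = 0.43*x^3 + 2.02*x^2 + 0.44*x - 7.54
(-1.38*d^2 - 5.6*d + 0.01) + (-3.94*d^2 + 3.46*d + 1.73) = -5.32*d^2 - 2.14*d + 1.74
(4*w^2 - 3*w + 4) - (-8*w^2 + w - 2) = 12*w^2 - 4*w + 6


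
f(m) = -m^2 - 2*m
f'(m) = -2*m - 2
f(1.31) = -4.34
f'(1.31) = -4.62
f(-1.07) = 1.00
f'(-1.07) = 0.14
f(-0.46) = 0.71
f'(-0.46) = -1.08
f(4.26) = -26.67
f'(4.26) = -10.52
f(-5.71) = -21.18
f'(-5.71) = 9.42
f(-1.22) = 0.95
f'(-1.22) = 0.44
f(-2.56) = -1.43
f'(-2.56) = 3.12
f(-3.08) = -3.33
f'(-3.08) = 4.16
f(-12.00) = -120.00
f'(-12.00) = 22.00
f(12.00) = -168.00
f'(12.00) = -26.00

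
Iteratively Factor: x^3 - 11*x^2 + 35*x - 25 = (x - 5)*(x^2 - 6*x + 5) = (x - 5)^2*(x - 1)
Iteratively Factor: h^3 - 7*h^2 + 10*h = (h)*(h^2 - 7*h + 10) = h*(h - 2)*(h - 5)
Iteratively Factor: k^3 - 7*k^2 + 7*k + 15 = (k - 3)*(k^2 - 4*k - 5) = (k - 5)*(k - 3)*(k + 1)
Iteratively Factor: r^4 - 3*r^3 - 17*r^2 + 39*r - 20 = (r + 4)*(r^3 - 7*r^2 + 11*r - 5) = (r - 1)*(r + 4)*(r^2 - 6*r + 5) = (r - 5)*(r - 1)*(r + 4)*(r - 1)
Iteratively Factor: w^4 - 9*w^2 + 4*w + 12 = (w + 3)*(w^3 - 3*w^2 + 4) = (w - 2)*(w + 3)*(w^2 - w - 2) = (w - 2)^2*(w + 3)*(w + 1)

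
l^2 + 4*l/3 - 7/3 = (l - 1)*(l + 7/3)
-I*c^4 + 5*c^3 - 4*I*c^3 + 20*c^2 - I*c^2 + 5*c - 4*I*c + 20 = (c + 4)*(c - I)*(c + 5*I)*(-I*c + 1)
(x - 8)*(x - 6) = x^2 - 14*x + 48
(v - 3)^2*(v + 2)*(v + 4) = v^4 - 19*v^2 + 6*v + 72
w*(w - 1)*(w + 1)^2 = w^4 + w^3 - w^2 - w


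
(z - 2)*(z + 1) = z^2 - z - 2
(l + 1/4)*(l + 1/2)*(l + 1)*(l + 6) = l^4 + 31*l^3/4 + 91*l^2/8 + 43*l/8 + 3/4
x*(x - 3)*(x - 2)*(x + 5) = x^4 - 19*x^2 + 30*x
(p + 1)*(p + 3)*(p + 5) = p^3 + 9*p^2 + 23*p + 15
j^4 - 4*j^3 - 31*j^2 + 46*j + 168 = (j - 7)*(j - 3)*(j + 2)*(j + 4)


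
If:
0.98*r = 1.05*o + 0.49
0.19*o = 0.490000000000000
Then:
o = 2.58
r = 3.26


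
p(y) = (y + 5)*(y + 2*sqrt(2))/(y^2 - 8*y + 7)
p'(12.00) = -0.75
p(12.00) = 4.58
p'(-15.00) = -0.03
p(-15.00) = 0.35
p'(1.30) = 41.93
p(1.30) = -15.21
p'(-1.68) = 0.27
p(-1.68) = 0.16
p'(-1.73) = 0.26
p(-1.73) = 0.15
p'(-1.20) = 0.50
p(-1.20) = 0.34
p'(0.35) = 8.62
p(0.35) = 3.93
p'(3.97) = -1.71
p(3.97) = -6.78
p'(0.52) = 16.15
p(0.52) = 5.94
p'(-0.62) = 1.12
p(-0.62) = 0.78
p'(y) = (8 - 2*y)*(y + 5)*(y + 2*sqrt(2))/(y^2 - 8*y + 7)^2 + (y + 5)/(y^2 - 8*y + 7) + (y + 2*sqrt(2))/(y^2 - 8*y + 7)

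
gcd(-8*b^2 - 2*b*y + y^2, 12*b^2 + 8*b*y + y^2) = 2*b + y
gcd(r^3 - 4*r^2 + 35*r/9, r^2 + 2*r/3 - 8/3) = 1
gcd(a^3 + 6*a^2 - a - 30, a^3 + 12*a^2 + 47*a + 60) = a^2 + 8*a + 15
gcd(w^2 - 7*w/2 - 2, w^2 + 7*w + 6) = 1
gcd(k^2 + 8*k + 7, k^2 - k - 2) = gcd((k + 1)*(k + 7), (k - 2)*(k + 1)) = k + 1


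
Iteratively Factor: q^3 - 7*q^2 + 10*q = (q)*(q^2 - 7*q + 10) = q*(q - 5)*(q - 2)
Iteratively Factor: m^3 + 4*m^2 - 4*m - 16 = (m - 2)*(m^2 + 6*m + 8) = (m - 2)*(m + 4)*(m + 2)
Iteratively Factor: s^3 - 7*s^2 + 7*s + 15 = (s - 5)*(s^2 - 2*s - 3) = (s - 5)*(s - 3)*(s + 1)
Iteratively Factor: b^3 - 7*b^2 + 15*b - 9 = (b - 3)*(b^2 - 4*b + 3) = (b - 3)^2*(b - 1)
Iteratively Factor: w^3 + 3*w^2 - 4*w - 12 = (w - 2)*(w^2 + 5*w + 6) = (w - 2)*(w + 3)*(w + 2)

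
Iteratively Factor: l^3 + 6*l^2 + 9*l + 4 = (l + 1)*(l^2 + 5*l + 4) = (l + 1)*(l + 4)*(l + 1)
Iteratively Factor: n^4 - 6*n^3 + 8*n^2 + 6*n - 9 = (n - 3)*(n^3 - 3*n^2 - n + 3) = (n - 3)^2*(n^2 - 1) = (n - 3)^2*(n - 1)*(n + 1)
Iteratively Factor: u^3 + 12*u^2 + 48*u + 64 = (u + 4)*(u^2 + 8*u + 16) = (u + 4)^2*(u + 4)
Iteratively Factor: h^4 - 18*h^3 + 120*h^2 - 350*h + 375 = (h - 3)*(h^3 - 15*h^2 + 75*h - 125) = (h - 5)*(h - 3)*(h^2 - 10*h + 25) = (h - 5)^2*(h - 3)*(h - 5)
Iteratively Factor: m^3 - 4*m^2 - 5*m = (m)*(m^2 - 4*m - 5) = m*(m - 5)*(m + 1)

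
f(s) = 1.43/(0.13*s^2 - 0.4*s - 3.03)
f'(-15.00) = 0.01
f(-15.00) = 0.04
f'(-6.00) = 0.17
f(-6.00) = 0.35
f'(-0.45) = 0.09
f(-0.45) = -0.51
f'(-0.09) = 0.07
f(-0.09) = -0.48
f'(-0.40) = 0.09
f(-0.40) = -0.50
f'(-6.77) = 0.10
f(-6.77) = 0.25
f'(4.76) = -0.30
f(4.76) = -0.72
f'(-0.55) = 0.10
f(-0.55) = -0.52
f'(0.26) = 0.05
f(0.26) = -0.46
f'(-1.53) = 0.26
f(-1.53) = -0.68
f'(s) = 1.43*(0.4 - 0.26*s)/(0.13*s^2 - 0.4*s - 3.03)^2 = (0.572 - 0.3718*s)/(-0.13*s^2 + 0.4*s + 3.03)^2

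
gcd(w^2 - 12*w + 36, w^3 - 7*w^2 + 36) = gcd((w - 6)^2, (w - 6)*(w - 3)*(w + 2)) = w - 6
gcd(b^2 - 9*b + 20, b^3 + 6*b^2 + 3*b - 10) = 1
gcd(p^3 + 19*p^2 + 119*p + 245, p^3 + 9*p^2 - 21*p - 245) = p^2 + 14*p + 49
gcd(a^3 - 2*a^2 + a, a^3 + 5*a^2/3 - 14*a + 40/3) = 1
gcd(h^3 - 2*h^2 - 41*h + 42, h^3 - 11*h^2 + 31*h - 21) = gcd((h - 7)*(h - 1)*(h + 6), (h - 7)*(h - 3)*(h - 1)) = h^2 - 8*h + 7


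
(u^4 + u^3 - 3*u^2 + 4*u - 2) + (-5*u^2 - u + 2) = u^4 + u^3 - 8*u^2 + 3*u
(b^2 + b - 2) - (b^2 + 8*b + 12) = -7*b - 14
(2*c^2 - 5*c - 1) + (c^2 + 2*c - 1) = 3*c^2 - 3*c - 2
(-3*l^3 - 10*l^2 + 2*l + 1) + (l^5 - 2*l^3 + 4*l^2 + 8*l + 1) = l^5 - 5*l^3 - 6*l^2 + 10*l + 2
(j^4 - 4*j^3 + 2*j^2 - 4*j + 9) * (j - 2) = j^5 - 6*j^4 + 10*j^3 - 8*j^2 + 17*j - 18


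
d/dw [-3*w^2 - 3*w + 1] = -6*w - 3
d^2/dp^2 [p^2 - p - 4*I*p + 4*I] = 2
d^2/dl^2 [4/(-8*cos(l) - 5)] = 32*(-5*cos(l) + 4*cos(2*l) - 12)/(8*cos(l) + 5)^3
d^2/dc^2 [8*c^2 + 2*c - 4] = 16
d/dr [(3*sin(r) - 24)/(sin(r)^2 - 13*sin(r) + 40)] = -3*cos(r)/(sin(r) - 5)^2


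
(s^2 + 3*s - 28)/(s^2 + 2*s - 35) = (s - 4)/(s - 5)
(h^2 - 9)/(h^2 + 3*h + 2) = (h^2 - 9)/(h^2 + 3*h + 2)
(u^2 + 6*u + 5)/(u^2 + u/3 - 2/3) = 3*(u + 5)/(3*u - 2)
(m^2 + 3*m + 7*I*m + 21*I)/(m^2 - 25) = (m^2 + m*(3 + 7*I) + 21*I)/(m^2 - 25)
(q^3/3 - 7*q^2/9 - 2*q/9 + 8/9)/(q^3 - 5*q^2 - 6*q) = (3*q^2 - 10*q + 8)/(9*q*(q - 6))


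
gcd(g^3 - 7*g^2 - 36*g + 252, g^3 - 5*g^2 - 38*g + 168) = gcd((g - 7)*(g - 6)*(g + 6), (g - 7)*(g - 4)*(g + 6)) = g^2 - g - 42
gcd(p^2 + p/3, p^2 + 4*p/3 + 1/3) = p + 1/3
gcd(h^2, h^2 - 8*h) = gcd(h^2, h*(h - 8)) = h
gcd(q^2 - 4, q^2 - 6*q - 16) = q + 2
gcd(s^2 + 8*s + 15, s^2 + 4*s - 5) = s + 5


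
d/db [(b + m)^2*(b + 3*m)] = (b + m)*(3*b + 7*m)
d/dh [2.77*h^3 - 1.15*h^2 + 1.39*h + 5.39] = 8.31*h^2 - 2.3*h + 1.39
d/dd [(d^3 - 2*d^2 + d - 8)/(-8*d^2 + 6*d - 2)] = (-4*d^4 + 6*d^3 - 5*d^2 - 60*d + 23)/(2*(16*d^4 - 24*d^3 + 17*d^2 - 6*d + 1))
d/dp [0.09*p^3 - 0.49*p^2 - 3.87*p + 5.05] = 0.27*p^2 - 0.98*p - 3.87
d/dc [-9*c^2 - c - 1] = -18*c - 1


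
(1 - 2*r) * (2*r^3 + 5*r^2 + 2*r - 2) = -4*r^4 - 8*r^3 + r^2 + 6*r - 2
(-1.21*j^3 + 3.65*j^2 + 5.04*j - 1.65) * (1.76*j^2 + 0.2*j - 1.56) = -2.1296*j^5 + 6.182*j^4 + 11.488*j^3 - 7.59*j^2 - 8.1924*j + 2.574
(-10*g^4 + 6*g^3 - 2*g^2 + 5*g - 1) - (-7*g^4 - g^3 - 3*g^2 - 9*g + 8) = -3*g^4 + 7*g^3 + g^2 + 14*g - 9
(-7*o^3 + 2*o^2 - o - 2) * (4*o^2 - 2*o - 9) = -28*o^5 + 22*o^4 + 55*o^3 - 24*o^2 + 13*o + 18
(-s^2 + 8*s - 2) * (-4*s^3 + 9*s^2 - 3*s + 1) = 4*s^5 - 41*s^4 + 83*s^3 - 43*s^2 + 14*s - 2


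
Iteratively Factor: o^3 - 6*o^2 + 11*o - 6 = (o - 1)*(o^2 - 5*o + 6) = (o - 3)*(o - 1)*(o - 2)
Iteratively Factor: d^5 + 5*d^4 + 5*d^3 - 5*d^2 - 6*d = (d + 3)*(d^4 + 2*d^3 - d^2 - 2*d) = (d + 1)*(d + 3)*(d^3 + d^2 - 2*d) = (d - 1)*(d + 1)*(d + 3)*(d^2 + 2*d) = d*(d - 1)*(d + 1)*(d + 3)*(d + 2)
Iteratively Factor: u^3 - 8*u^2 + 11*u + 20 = (u - 4)*(u^2 - 4*u - 5) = (u - 4)*(u + 1)*(u - 5)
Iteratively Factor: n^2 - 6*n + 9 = (n - 3)*(n - 3)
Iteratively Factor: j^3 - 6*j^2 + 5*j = (j - 5)*(j^2 - j) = (j - 5)*(j - 1)*(j)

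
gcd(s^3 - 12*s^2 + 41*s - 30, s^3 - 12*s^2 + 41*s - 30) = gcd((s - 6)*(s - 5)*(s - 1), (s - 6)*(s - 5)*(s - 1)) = s^3 - 12*s^2 + 41*s - 30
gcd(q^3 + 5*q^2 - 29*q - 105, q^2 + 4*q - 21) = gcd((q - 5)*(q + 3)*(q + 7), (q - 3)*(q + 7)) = q + 7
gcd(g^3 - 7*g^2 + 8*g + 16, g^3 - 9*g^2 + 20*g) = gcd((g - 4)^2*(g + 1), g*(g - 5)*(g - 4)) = g - 4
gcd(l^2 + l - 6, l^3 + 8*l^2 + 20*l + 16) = 1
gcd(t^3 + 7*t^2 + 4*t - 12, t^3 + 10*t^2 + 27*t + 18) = t + 6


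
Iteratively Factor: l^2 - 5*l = (l)*(l - 5)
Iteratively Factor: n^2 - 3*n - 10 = (n + 2)*(n - 5)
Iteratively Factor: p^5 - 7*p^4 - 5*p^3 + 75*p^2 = (p - 5)*(p^4 - 2*p^3 - 15*p^2) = (p - 5)^2*(p^3 + 3*p^2) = p*(p - 5)^2*(p^2 + 3*p) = p*(p - 5)^2*(p + 3)*(p)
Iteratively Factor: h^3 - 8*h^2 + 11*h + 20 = (h + 1)*(h^2 - 9*h + 20) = (h - 5)*(h + 1)*(h - 4)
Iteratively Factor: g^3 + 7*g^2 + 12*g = (g + 4)*(g^2 + 3*g) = (g + 3)*(g + 4)*(g)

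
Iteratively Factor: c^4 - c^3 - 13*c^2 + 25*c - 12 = (c - 1)*(c^3 - 13*c + 12) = (c - 1)*(c + 4)*(c^2 - 4*c + 3) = (c - 3)*(c - 1)*(c + 4)*(c - 1)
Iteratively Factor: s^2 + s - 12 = (s - 3)*(s + 4)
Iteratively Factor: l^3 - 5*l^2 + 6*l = (l)*(l^2 - 5*l + 6) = l*(l - 2)*(l - 3)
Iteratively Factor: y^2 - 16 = (y - 4)*(y + 4)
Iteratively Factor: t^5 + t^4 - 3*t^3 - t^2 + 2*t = (t - 1)*(t^4 + 2*t^3 - t^2 - 2*t) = (t - 1)*(t + 1)*(t^3 + t^2 - 2*t) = (t - 1)*(t + 1)*(t + 2)*(t^2 - t) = (t - 1)^2*(t + 1)*(t + 2)*(t)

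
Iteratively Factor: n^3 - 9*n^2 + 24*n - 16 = (n - 1)*(n^2 - 8*n + 16) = (n - 4)*(n - 1)*(n - 4)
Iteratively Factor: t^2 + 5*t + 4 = (t + 1)*(t + 4)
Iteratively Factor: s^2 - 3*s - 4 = (s + 1)*(s - 4)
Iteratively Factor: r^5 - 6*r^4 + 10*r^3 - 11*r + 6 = (r - 2)*(r^4 - 4*r^3 + 2*r^2 + 4*r - 3) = (r - 2)*(r - 1)*(r^3 - 3*r^2 - r + 3) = (r - 2)*(r - 1)*(r + 1)*(r^2 - 4*r + 3) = (r - 3)*(r - 2)*(r - 1)*(r + 1)*(r - 1)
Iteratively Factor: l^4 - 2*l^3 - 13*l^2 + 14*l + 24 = (l - 4)*(l^3 + 2*l^2 - 5*l - 6) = (l - 4)*(l - 2)*(l^2 + 4*l + 3) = (l - 4)*(l - 2)*(l + 3)*(l + 1)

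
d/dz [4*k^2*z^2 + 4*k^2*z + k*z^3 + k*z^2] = k*(8*k*z + 4*k + 3*z^2 + 2*z)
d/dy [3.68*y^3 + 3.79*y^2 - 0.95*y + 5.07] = 11.04*y^2 + 7.58*y - 0.95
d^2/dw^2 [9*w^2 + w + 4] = 18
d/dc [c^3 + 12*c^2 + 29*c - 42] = 3*c^2 + 24*c + 29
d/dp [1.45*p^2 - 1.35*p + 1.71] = 2.9*p - 1.35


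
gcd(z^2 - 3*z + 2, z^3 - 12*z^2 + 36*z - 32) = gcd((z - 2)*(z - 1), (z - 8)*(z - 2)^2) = z - 2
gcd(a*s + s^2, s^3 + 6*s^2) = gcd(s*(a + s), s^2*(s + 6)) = s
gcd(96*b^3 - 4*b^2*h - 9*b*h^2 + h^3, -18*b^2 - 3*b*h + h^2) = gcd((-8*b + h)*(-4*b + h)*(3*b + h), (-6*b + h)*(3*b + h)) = 3*b + h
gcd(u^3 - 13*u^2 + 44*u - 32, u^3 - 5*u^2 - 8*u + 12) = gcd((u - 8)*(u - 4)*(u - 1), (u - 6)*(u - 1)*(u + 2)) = u - 1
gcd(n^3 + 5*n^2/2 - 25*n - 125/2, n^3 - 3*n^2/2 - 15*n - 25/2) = n^2 - 5*n/2 - 25/2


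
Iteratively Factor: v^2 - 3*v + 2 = (v - 2)*(v - 1)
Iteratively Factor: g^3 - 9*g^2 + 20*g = (g - 4)*(g^2 - 5*g) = g*(g - 4)*(g - 5)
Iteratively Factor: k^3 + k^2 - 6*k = (k)*(k^2 + k - 6) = k*(k + 3)*(k - 2)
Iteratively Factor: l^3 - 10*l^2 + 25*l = (l - 5)*(l^2 - 5*l) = l*(l - 5)*(l - 5)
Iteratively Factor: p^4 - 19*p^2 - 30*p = (p)*(p^3 - 19*p - 30) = p*(p - 5)*(p^2 + 5*p + 6) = p*(p - 5)*(p + 2)*(p + 3)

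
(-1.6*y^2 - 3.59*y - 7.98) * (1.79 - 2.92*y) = 4.672*y^3 + 7.6188*y^2 + 16.8755*y - 14.2842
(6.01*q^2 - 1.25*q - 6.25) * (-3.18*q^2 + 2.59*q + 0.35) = -19.1118*q^4 + 19.5409*q^3 + 18.741*q^2 - 16.625*q - 2.1875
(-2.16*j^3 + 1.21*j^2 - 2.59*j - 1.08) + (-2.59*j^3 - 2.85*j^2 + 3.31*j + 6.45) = -4.75*j^3 - 1.64*j^2 + 0.72*j + 5.37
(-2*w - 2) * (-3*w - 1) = 6*w^2 + 8*w + 2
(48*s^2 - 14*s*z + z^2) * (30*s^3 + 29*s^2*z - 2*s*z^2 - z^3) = 1440*s^5 + 972*s^4*z - 472*s^3*z^2 + 9*s^2*z^3 + 12*s*z^4 - z^5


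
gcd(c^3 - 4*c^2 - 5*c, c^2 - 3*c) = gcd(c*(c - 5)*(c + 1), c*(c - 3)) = c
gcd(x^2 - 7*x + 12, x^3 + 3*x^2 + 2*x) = 1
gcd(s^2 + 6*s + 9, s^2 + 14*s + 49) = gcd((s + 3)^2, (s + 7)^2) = 1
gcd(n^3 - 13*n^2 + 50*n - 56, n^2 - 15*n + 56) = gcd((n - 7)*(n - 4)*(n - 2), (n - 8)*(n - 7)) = n - 7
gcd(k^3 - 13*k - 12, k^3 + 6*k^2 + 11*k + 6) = k^2 + 4*k + 3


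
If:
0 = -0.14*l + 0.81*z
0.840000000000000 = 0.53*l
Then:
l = 1.58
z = 0.27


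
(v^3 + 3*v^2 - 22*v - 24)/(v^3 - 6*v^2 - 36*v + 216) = (v^2 - 3*v - 4)/(v^2 - 12*v + 36)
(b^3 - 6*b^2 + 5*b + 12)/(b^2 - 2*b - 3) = b - 4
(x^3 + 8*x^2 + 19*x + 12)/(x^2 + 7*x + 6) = (x^2 + 7*x + 12)/(x + 6)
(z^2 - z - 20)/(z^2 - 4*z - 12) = (-z^2 + z + 20)/(-z^2 + 4*z + 12)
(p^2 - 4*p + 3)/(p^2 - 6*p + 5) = (p - 3)/(p - 5)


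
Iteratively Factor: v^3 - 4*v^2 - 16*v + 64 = (v - 4)*(v^2 - 16) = (v - 4)*(v + 4)*(v - 4)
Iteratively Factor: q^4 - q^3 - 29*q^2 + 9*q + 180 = (q - 3)*(q^3 + 2*q^2 - 23*q - 60) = (q - 5)*(q - 3)*(q^2 + 7*q + 12) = (q - 5)*(q - 3)*(q + 3)*(q + 4)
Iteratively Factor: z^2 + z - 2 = (z - 1)*(z + 2)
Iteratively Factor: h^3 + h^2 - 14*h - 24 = (h + 3)*(h^2 - 2*h - 8) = (h - 4)*(h + 3)*(h + 2)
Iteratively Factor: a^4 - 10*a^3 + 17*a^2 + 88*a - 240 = (a - 4)*(a^3 - 6*a^2 - 7*a + 60) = (a - 4)*(a + 3)*(a^2 - 9*a + 20) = (a - 4)^2*(a + 3)*(a - 5)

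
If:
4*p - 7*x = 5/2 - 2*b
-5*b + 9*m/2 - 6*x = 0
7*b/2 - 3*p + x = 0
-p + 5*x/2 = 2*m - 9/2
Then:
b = 2889/2434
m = 3155/1217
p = 8291/4868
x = 2325/2434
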